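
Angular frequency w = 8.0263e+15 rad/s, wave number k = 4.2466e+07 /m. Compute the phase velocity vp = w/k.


vp = w / k
= 8.0263e+15 / 4.2466e+07
= 1.8901e+08 m/s

1.8901e+08


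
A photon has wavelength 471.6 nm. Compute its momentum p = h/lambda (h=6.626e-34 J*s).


p = h / lambda
= 6.626e-34 / (471.6e-9)
= 6.626e-34 / 4.7160e-07
= 1.4050e-27 kg*m/s

1.4050e-27


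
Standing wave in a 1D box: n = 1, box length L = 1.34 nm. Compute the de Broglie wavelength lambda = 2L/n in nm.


lambda = 2L / n
= 2 * 1.34 / 1
= 2.68 / 1
= 2.68 nm

2.68


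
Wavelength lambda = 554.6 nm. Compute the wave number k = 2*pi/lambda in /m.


k = 2 * pi / lambda
= 6.2832 / (554.6e-9)
= 6.2832 / 5.5460e-07
= 1.1329e+07 /m

1.1329e+07


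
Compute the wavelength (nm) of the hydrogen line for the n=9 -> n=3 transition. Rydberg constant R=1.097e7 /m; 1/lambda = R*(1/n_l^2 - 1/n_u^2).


1/lambda = R * (1/n_l^2 - 1/n_u^2)
= 1.097e7 * (1/3^2 - 1/9^2)
= 1.097e7 * (0.111111 - 0.012346)
= 1.097e7 * 0.098765
= 1.0835e+06 /m
lambda = 1 / 1.0835e+06 = 922.9717 nm

922.9717


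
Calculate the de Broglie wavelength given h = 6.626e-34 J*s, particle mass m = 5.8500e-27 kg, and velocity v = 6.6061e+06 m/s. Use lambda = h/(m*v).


lambda = h / (m * v)
= 6.626e-34 / (5.8500e-27 * 6.6061e+06)
= 6.626e-34 / 3.8646e-20
= 1.7146e-14 m

1.7146e-14


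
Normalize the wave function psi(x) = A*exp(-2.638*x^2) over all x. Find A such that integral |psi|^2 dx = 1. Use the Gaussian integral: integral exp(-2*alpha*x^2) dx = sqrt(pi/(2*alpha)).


integral |psi|^2 dx = A^2 * sqrt(pi/(2*alpha)) = 1
A^2 = sqrt(2*alpha/pi)
= sqrt(2 * 2.638 / pi)
= 1.295918
A = sqrt(1.295918)
= 1.1384

1.1384


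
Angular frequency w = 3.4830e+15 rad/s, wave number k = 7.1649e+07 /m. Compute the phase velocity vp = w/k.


vp = w / k
= 3.4830e+15 / 7.1649e+07
= 4.8612e+07 m/s

4.8612e+07


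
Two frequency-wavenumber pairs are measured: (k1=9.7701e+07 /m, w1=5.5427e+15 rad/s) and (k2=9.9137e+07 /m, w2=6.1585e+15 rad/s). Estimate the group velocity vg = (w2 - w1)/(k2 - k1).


vg = (w2 - w1) / (k2 - k1)
= (6.1585e+15 - 5.5427e+15) / (9.9137e+07 - 9.7701e+07)
= 6.1580e+14 / 1.4360e+06
= 4.2883e+08 m/s

4.2883e+08


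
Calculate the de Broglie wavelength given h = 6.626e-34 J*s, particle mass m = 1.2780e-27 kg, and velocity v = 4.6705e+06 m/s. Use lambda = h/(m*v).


lambda = h / (m * v)
= 6.626e-34 / (1.2780e-27 * 4.6705e+06)
= 6.626e-34 / 5.9689e-21
= 1.1101e-13 m

1.1101e-13


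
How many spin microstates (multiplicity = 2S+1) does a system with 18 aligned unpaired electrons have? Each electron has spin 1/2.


Total spin S = N * (1/2) = 18 * 0.5 = 9.0
Spin multiplicity = 2S + 1
= 2 * 9.0 + 1
= 19

19


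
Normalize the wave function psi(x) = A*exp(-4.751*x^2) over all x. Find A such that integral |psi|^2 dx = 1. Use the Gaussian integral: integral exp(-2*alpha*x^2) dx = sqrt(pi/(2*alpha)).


integral |psi|^2 dx = A^2 * sqrt(pi/(2*alpha)) = 1
A^2 = sqrt(2*alpha/pi)
= sqrt(2 * 4.751 / pi)
= 1.739132
A = sqrt(1.739132)
= 1.3188

1.3188


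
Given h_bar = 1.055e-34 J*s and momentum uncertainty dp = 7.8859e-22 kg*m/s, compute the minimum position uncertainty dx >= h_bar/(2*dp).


dx = h_bar / (2 * dp)
= 1.055e-34 / (2 * 7.8859e-22)
= 1.055e-34 / 1.5772e-21
= 6.6892e-14 m

6.6892e-14


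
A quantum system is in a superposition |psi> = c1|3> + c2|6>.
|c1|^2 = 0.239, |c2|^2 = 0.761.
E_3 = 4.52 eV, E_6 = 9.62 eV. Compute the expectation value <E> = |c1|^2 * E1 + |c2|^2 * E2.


<E> = |c1|^2 * E1 + |c2|^2 * E2
= 0.239 * 4.52 + 0.761 * 9.62
= 1.0803 + 7.3208
= 8.4011 eV

8.4011


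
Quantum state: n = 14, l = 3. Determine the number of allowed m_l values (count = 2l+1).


m_l ranges from -l to +l in integer steps
So m_l goes from -3 to +3
Count = 2l + 1 = 2*3 + 1
= 7

7


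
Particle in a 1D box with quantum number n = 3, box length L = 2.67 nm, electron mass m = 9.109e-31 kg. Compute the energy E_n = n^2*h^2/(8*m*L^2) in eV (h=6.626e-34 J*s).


E = n^2 * h^2 / (8 * m * L^2)
= 3^2 * (6.626e-34)^2 / (8 * 9.109e-31 * (2.67e-9)^2)
= 9 * 4.3904e-67 / (8 * 9.109e-31 * 7.1289e-18)
= 7.6061e-20 J
= 0.4748 eV

0.4748


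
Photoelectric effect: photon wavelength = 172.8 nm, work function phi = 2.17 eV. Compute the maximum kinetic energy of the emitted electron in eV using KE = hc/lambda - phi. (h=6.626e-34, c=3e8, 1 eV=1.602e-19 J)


E_photon = hc / lambda
= (6.626e-34)(3e8) / (172.8e-9)
= 1.1503e-18 J
= 7.1807 eV
KE = E_photon - phi
= 7.1807 - 2.17
= 5.0107 eV

5.0107


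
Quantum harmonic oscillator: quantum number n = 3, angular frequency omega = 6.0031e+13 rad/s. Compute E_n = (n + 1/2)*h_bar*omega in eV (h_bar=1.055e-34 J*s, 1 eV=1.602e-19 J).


E = (n + 1/2) * h_bar * omega
= (3 + 0.5) * 1.055e-34 * 6.0031e+13
= 3.5 * 6.3333e-21
= 2.2166e-20 J
= 0.1384 eV

0.1384


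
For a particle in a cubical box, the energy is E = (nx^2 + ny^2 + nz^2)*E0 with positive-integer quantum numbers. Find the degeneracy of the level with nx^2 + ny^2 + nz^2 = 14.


Enumerate all (nx, ny, nz) with nx^2 + ny^2 + nz^2 = 14:
(1,2,3)
(1,3,2)
(2,1,3)
(2,3,1)
(3,1,2)
(3,2,1)
Total degeneracy = 6

6


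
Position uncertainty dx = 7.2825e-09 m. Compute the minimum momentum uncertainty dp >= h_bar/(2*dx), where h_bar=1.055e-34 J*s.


dp = h_bar / (2 * dx)
= 1.055e-34 / (2 * 7.2825e-09)
= 1.055e-34 / 1.4565e-08
= 7.2434e-27 kg*m/s

7.2434e-27


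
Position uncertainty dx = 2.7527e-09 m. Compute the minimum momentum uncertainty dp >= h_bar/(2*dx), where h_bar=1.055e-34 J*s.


dp = h_bar / (2 * dx)
= 1.055e-34 / (2 * 2.7527e-09)
= 1.055e-34 / 5.5054e-09
= 1.9163e-26 kg*m/s

1.9163e-26


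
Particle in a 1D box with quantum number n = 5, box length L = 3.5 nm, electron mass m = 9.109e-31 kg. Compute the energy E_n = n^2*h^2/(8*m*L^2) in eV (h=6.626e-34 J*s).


E = n^2 * h^2 / (8 * m * L^2)
= 5^2 * (6.626e-34)^2 / (8 * 9.109e-31 * (3.5e-9)^2)
= 25 * 4.3904e-67 / (8 * 9.109e-31 * 1.2250e-17)
= 1.2295e-19 J
= 0.7675 eV

0.7675


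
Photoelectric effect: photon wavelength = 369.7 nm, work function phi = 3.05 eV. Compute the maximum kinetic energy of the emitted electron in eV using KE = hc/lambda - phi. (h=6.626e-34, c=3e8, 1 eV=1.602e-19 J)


E_photon = hc / lambda
= (6.626e-34)(3e8) / (369.7e-9)
= 5.3768e-19 J
= 3.3563 eV
KE = E_photon - phi
= 3.3563 - 3.05
= 0.3063 eV

0.3063


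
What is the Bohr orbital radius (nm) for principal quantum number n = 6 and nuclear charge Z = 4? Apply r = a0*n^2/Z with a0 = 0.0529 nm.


r = a0 * n^2 / Z
= 0.0529 * 6^2 / 4
= 0.0529 * 36 / 4
= 0.4761 nm

0.4761


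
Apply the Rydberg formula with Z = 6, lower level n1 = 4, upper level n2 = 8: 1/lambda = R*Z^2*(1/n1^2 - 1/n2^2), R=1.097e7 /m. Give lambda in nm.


1/lambda = R * Z^2 * (1/n1^2 - 1/n2^2)
= 1.097e7 * 6^2 * (1/4^2 - 1/8^2)
= 1.097e7 * 36 * (0.0625 - 0.015625)
= 1.8512e+07 /m
lambda = 1 / 1.8512e+07
= 54.0194 nm

54.0194


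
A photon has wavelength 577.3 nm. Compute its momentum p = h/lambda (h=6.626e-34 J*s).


p = h / lambda
= 6.626e-34 / (577.3e-9)
= 6.626e-34 / 5.7730e-07
= 1.1478e-27 kg*m/s

1.1478e-27


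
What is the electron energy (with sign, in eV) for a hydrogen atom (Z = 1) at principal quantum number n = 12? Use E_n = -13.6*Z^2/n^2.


E_n = -13.6 * Z^2 / n^2
= -13.6 * 1^2 / 12^2
= -13.6 * 1 / 144
= -0.0944 eV

-0.0944


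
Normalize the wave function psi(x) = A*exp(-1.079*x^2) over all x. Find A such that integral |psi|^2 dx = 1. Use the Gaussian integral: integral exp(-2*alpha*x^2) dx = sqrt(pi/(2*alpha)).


integral |psi|^2 dx = A^2 * sqrt(pi/(2*alpha)) = 1
A^2 = sqrt(2*alpha/pi)
= sqrt(2 * 1.079 / pi)
= 0.828802
A = sqrt(0.828802)
= 0.9104

0.9104


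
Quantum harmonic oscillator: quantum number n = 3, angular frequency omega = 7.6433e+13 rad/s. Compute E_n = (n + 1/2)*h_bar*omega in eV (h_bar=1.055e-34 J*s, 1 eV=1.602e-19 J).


E = (n + 1/2) * h_bar * omega
= (3 + 0.5) * 1.055e-34 * 7.6433e+13
= 3.5 * 8.0637e-21
= 2.8223e-20 J
= 0.1762 eV

0.1762


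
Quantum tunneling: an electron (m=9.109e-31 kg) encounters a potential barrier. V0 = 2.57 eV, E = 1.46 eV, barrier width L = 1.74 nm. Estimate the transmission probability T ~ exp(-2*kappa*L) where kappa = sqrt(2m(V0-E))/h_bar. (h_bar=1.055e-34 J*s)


V0 - E = 1.11 eV = 1.7782e-19 J
kappa = sqrt(2 * m * (V0-E)) / h_bar
= sqrt(2 * 9.109e-31 * 1.7782e-19) / 1.055e-34
= 5.3950e+09 /m
2*kappa*L = 2 * 5.3950e+09 * 1.74e-9
= 18.7746
T = exp(-18.7746) = 7.019564e-09

7.019564e-09


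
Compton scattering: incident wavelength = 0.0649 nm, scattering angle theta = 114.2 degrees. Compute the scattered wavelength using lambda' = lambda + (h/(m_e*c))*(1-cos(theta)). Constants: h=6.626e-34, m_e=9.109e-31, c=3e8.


Compton wavelength: h/(m_e*c) = 2.4247e-12 m
d_lambda = 2.4247e-12 * (1 - cos(114.2 deg))
= 2.4247e-12 * 1.409923
= 3.4187e-12 m = 0.003419 nm
lambda' = 0.0649 + 0.003419
= 0.068319 nm

0.068319


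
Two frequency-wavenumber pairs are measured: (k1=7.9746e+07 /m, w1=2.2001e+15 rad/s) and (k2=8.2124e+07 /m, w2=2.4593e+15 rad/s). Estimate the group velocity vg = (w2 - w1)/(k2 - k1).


vg = (w2 - w1) / (k2 - k1)
= (2.4593e+15 - 2.2001e+15) / (8.2124e+07 - 7.9746e+07)
= 2.5920e+14 / 2.3780e+06
= 1.0900e+08 m/s

1.0900e+08


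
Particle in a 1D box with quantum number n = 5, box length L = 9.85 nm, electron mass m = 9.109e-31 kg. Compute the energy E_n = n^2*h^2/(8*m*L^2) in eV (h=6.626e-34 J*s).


E = n^2 * h^2 / (8 * m * L^2)
= 5^2 * (6.626e-34)^2 / (8 * 9.109e-31 * (9.85e-9)^2)
= 25 * 4.3904e-67 / (8 * 9.109e-31 * 9.7023e-17)
= 1.5524e-20 J
= 0.0969 eV

0.0969


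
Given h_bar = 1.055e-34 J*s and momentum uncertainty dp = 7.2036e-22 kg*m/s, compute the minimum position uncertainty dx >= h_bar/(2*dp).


dx = h_bar / (2 * dp)
= 1.055e-34 / (2 * 7.2036e-22)
= 1.055e-34 / 1.4407e-21
= 7.3227e-14 m

7.3227e-14


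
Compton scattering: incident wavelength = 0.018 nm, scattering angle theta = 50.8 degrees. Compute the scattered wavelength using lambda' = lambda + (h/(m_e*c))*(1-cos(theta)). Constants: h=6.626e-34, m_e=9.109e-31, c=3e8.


Compton wavelength: h/(m_e*c) = 2.4247e-12 m
d_lambda = 2.4247e-12 * (1 - cos(50.8 deg))
= 2.4247e-12 * 0.367971
= 8.9222e-13 m = 0.000892 nm
lambda' = 0.018 + 0.000892
= 0.018892 nm

0.018892


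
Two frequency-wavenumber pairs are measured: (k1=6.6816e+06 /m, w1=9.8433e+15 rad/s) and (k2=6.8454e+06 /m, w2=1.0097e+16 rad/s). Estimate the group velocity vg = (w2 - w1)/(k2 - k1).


vg = (w2 - w1) / (k2 - k1)
= (1.0097e+16 - 9.8433e+15) / (6.8454e+06 - 6.6816e+06)
= 2.5370e+14 / 1.6380e+05
= 1.5488e+09 m/s

1.5488e+09


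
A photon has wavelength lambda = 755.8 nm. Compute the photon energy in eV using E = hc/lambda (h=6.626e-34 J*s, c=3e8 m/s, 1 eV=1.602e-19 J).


E = hc / lambda
= (6.626e-34)(3e8) / (755.8e-9)
= 1.9878e-25 / 7.5580e-07
= 2.6301e-19 J
Converting to eV: 2.6301e-19 / 1.602e-19
= 1.6417 eV

1.6417


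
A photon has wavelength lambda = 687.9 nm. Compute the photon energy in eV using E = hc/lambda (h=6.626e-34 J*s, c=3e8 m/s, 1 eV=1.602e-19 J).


E = hc / lambda
= (6.626e-34)(3e8) / (687.9e-9)
= 1.9878e-25 / 6.8790e-07
= 2.8897e-19 J
Converting to eV: 2.8897e-19 / 1.602e-19
= 1.8038 eV

1.8038


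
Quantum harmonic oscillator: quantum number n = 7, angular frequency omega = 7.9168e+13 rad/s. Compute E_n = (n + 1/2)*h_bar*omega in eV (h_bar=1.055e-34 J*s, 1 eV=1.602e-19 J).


E = (n + 1/2) * h_bar * omega
= (7 + 0.5) * 1.055e-34 * 7.9168e+13
= 7.5 * 8.3522e-21
= 6.2642e-20 J
= 0.391 eV

0.391


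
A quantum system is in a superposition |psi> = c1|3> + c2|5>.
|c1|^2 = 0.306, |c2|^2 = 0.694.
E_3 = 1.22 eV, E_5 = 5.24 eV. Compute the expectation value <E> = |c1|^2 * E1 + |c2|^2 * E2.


<E> = |c1|^2 * E1 + |c2|^2 * E2
= 0.306 * 1.22 + 0.694 * 5.24
= 0.3733 + 3.6366
= 4.0099 eV

4.0099


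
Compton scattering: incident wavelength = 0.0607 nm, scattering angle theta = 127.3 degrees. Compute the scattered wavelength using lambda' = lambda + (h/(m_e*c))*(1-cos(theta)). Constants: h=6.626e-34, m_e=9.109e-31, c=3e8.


Compton wavelength: h/(m_e*c) = 2.4247e-12 m
d_lambda = 2.4247e-12 * (1 - cos(127.3 deg))
= 2.4247e-12 * 1.605988
= 3.8941e-12 m = 0.003894 nm
lambda' = 0.0607 + 0.003894
= 0.064594 nm

0.064594


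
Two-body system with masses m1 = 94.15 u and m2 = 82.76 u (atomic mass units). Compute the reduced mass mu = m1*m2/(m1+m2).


mu = m1 * m2 / (m1 + m2)
= 94.15 * 82.76 / (94.15 + 82.76)
= 7791.854 / 176.91
= 44.0442 u

44.0442


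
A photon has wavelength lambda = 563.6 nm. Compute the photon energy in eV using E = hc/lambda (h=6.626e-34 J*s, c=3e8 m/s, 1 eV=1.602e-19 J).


E = hc / lambda
= (6.626e-34)(3e8) / (563.6e-9)
= 1.9878e-25 / 5.6360e-07
= 3.5270e-19 J
Converting to eV: 3.5270e-19 / 1.602e-19
= 2.2016 eV

2.2016


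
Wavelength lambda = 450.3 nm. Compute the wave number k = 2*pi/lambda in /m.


k = 2 * pi / lambda
= 6.2832 / (450.3e-9)
= 6.2832 / 4.5030e-07
= 1.3953e+07 /m

1.3953e+07


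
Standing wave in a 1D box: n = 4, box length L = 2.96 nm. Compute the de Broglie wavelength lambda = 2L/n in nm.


lambda = 2L / n
= 2 * 2.96 / 4
= 5.92 / 4
= 1.48 nm

1.48


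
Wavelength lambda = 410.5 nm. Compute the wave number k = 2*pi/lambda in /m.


k = 2 * pi / lambda
= 6.2832 / (410.5e-9)
= 6.2832 / 4.1050e-07
= 1.5306e+07 /m

1.5306e+07


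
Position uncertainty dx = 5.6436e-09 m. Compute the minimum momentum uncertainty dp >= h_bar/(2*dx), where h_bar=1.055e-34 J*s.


dp = h_bar / (2 * dx)
= 1.055e-34 / (2 * 5.6436e-09)
= 1.055e-34 / 1.1287e-08
= 9.3469e-27 kg*m/s

9.3469e-27


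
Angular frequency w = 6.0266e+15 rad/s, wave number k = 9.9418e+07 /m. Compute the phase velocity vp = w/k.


vp = w / k
= 6.0266e+15 / 9.9418e+07
= 6.0619e+07 m/s

6.0619e+07


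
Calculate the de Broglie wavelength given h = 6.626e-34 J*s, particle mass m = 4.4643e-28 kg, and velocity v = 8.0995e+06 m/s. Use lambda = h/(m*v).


lambda = h / (m * v)
= 6.626e-34 / (4.4643e-28 * 8.0995e+06)
= 6.626e-34 / 3.6159e-21
= 1.8325e-13 m

1.8325e-13


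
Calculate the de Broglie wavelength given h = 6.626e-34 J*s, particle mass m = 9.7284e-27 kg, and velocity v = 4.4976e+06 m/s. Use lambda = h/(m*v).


lambda = h / (m * v)
= 6.626e-34 / (9.7284e-27 * 4.4976e+06)
= 6.626e-34 / 4.3754e-20
= 1.5144e-14 m

1.5144e-14


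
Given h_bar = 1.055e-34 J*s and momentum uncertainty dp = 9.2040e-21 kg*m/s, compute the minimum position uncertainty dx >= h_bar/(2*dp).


dx = h_bar / (2 * dp)
= 1.055e-34 / (2 * 9.2040e-21)
= 1.055e-34 / 1.8408e-20
= 5.7312e-15 m

5.7312e-15


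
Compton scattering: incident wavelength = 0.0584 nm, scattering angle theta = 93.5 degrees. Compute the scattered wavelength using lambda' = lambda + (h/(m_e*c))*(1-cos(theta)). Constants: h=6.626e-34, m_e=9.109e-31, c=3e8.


Compton wavelength: h/(m_e*c) = 2.4247e-12 m
d_lambda = 2.4247e-12 * (1 - cos(93.5 deg))
= 2.4247e-12 * 1.061049
= 2.5727e-12 m = 0.002573 nm
lambda' = 0.0584 + 0.002573
= 0.060973 nm

0.060973


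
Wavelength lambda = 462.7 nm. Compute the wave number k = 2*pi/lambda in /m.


k = 2 * pi / lambda
= 6.2832 / (462.7e-9)
= 6.2832 / 4.6270e-07
= 1.3579e+07 /m

1.3579e+07


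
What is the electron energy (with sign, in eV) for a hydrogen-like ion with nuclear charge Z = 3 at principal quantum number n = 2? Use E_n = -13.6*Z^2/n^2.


E_n = -13.6 * Z^2 / n^2
= -13.6 * 3^2 / 2^2
= -13.6 * 9 / 4
= -30.6 eV

-30.6


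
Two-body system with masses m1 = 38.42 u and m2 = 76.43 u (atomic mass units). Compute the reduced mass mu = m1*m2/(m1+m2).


mu = m1 * m2 / (m1 + m2)
= 38.42 * 76.43 / (38.42 + 76.43)
= 2936.4406 / 114.85
= 25.5676 u

25.5676


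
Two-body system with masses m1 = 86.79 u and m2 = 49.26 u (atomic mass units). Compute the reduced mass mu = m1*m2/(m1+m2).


mu = m1 * m2 / (m1 + m2)
= 86.79 * 49.26 / (86.79 + 49.26)
= 4275.2754 / 136.05
= 31.4243 u

31.4243


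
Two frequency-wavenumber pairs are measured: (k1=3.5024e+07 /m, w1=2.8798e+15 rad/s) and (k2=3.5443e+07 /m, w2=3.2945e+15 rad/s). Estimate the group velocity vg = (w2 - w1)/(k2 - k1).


vg = (w2 - w1) / (k2 - k1)
= (3.2945e+15 - 2.8798e+15) / (3.5443e+07 - 3.5024e+07)
= 4.1470e+14 / 4.1900e+05
= 9.8974e+08 m/s

9.8974e+08


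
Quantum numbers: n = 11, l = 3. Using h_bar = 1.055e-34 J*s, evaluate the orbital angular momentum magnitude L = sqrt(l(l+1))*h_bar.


L = sqrt(l*(l+1)) * h_bar
= sqrt(3 * 4) * 1.055e-34
= sqrt(12) * 1.055e-34
= 3.4641 * 1.055e-34
= 3.6546e-34 J*s

3.6546e-34


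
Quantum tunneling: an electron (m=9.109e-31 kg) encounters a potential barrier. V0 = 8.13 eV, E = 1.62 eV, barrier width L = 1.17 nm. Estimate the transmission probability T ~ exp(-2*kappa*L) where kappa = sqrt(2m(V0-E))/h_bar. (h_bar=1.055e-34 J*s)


V0 - E = 6.51 eV = 1.0429e-18 J
kappa = sqrt(2 * m * (V0-E)) / h_bar
= sqrt(2 * 9.109e-31 * 1.0429e-18) / 1.055e-34
= 1.3065e+10 /m
2*kappa*L = 2 * 1.3065e+10 * 1.17e-9
= 30.5728
T = exp(-30.5728) = 5.277072e-14

5.277072e-14


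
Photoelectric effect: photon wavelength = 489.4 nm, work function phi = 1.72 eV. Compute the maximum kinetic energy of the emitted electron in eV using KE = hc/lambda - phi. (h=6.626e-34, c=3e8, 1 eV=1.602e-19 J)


E_photon = hc / lambda
= (6.626e-34)(3e8) / (489.4e-9)
= 4.0617e-19 J
= 2.5354 eV
KE = E_photon - phi
= 2.5354 - 1.72
= 0.8154 eV

0.8154


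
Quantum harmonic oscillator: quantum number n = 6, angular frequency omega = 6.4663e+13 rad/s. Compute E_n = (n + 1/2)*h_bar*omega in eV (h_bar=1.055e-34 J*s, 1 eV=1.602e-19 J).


E = (n + 1/2) * h_bar * omega
= (6 + 0.5) * 1.055e-34 * 6.4663e+13
= 6.5 * 6.8219e-21
= 4.4343e-20 J
= 0.2768 eV

0.2768


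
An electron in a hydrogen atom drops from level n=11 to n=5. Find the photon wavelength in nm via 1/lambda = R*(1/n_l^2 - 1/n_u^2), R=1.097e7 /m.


1/lambda = R * (1/n_l^2 - 1/n_u^2)
= 1.097e7 * (1/5^2 - 1/11^2)
= 1.097e7 * (0.04 - 0.008264)
= 1.097e7 * 0.031736
= 3.4814e+05 /m
lambda = 1 / 3.4814e+05 = 2872.4172 nm

2872.4172


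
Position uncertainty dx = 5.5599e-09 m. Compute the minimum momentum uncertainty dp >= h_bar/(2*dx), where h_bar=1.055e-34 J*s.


dp = h_bar / (2 * dx)
= 1.055e-34 / (2 * 5.5599e-09)
= 1.055e-34 / 1.1120e-08
= 9.4876e-27 kg*m/s

9.4876e-27


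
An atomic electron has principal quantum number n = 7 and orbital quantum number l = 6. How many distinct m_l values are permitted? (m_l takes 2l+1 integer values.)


m_l ranges from -l to +l in integer steps
So m_l goes from -6 to +6
Count = 2l + 1 = 2*6 + 1
= 13

13


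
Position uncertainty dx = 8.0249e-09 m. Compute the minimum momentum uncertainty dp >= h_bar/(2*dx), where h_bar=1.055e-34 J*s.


dp = h_bar / (2 * dx)
= 1.055e-34 / (2 * 8.0249e-09)
= 1.055e-34 / 1.6050e-08
= 6.5733e-27 kg*m/s

6.5733e-27


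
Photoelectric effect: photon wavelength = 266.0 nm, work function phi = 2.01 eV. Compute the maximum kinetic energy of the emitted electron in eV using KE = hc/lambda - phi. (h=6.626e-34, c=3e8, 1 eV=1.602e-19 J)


E_photon = hc / lambda
= (6.626e-34)(3e8) / (266.0e-9)
= 7.4729e-19 J
= 4.6648 eV
KE = E_photon - phi
= 4.6648 - 2.01
= 2.6548 eV

2.6548


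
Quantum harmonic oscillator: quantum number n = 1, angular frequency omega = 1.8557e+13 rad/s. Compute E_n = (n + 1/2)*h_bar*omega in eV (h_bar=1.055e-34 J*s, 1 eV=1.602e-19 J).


E = (n + 1/2) * h_bar * omega
= (1 + 0.5) * 1.055e-34 * 1.8557e+13
= 1.5 * 1.9578e-21
= 2.9366e-21 J
= 0.0183 eV

0.0183


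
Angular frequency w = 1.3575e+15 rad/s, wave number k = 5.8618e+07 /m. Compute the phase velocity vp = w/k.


vp = w / k
= 1.3575e+15 / 5.8618e+07
= 2.3158e+07 m/s

2.3158e+07


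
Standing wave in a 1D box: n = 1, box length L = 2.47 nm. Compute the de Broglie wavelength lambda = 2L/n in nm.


lambda = 2L / n
= 2 * 2.47 / 1
= 4.94 / 1
= 4.94 nm

4.94


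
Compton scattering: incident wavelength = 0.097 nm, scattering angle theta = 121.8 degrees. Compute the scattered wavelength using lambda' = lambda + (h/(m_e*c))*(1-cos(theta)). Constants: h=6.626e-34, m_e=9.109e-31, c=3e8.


Compton wavelength: h/(m_e*c) = 2.4247e-12 m
d_lambda = 2.4247e-12 * (1 - cos(121.8 deg))
= 2.4247e-12 * 1.526956
= 3.7024e-12 m = 0.003702 nm
lambda' = 0.097 + 0.003702
= 0.100702 nm

0.100702


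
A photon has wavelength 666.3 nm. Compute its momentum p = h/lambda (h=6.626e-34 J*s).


p = h / lambda
= 6.626e-34 / (666.3e-9)
= 6.626e-34 / 6.6630e-07
= 9.9445e-28 kg*m/s

9.9445e-28


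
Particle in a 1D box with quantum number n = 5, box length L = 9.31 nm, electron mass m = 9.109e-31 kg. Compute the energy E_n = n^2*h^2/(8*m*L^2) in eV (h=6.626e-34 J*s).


E = n^2 * h^2 / (8 * m * L^2)
= 5^2 * (6.626e-34)^2 / (8 * 9.109e-31 * (9.31e-9)^2)
= 25 * 4.3904e-67 / (8 * 9.109e-31 * 8.6676e-17)
= 1.7377e-20 J
= 0.1085 eV

0.1085


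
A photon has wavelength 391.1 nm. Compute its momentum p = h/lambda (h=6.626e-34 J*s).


p = h / lambda
= 6.626e-34 / (391.1e-9)
= 6.626e-34 / 3.9110e-07
= 1.6942e-27 kg*m/s

1.6942e-27


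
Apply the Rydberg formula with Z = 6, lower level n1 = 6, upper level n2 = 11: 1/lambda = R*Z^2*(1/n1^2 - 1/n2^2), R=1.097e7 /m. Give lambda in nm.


1/lambda = R * Z^2 * (1/n1^2 - 1/n2^2)
= 1.097e7 * 6^2 * (1/6^2 - 1/11^2)
= 1.097e7 * 36 * (0.027778 - 0.008264)
= 7.7062e+06 /m
lambda = 1 / 7.7062e+06
= 129.7657 nm

129.7657


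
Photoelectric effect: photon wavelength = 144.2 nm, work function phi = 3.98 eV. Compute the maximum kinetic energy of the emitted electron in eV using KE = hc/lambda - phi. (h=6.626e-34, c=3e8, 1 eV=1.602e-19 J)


E_photon = hc / lambda
= (6.626e-34)(3e8) / (144.2e-9)
= 1.3785e-18 J
= 8.6049 eV
KE = E_photon - phi
= 8.6049 - 3.98
= 4.6249 eV

4.6249


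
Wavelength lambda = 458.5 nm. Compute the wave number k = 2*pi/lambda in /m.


k = 2 * pi / lambda
= 6.2832 / (458.5e-9)
= 6.2832 / 4.5850e-07
= 1.3704e+07 /m

1.3704e+07


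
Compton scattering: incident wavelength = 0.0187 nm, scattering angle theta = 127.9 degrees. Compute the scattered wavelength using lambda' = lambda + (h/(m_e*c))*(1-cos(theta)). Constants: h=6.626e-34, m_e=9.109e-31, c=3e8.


Compton wavelength: h/(m_e*c) = 2.4247e-12 m
d_lambda = 2.4247e-12 * (1 - cos(127.9 deg))
= 2.4247e-12 * 1.614285
= 3.9142e-12 m = 0.003914 nm
lambda' = 0.0187 + 0.003914
= 0.022614 nm

0.022614


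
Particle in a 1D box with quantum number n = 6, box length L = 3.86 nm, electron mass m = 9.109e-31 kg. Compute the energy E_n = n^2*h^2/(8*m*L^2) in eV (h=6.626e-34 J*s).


E = n^2 * h^2 / (8 * m * L^2)
= 6^2 * (6.626e-34)^2 / (8 * 9.109e-31 * (3.86e-9)^2)
= 36 * 4.3904e-67 / (8 * 9.109e-31 * 1.4900e-17)
= 1.4557e-19 J
= 0.9087 eV

0.9087


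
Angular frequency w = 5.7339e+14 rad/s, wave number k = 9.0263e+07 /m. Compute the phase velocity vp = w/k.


vp = w / k
= 5.7339e+14 / 9.0263e+07
= 6.3524e+06 m/s

6.3524e+06


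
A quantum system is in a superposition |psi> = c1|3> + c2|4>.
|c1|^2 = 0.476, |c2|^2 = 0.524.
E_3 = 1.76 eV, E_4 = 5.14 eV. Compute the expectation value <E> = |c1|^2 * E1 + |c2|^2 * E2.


<E> = |c1|^2 * E1 + |c2|^2 * E2
= 0.476 * 1.76 + 0.524 * 5.14
= 0.8378 + 2.6934
= 3.5311 eV

3.5311


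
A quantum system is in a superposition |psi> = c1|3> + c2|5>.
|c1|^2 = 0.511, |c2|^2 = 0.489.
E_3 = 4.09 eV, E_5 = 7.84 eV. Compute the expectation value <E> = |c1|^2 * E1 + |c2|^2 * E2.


<E> = |c1|^2 * E1 + |c2|^2 * E2
= 0.511 * 4.09 + 0.489 * 7.84
= 2.09 + 3.8338
= 5.9238 eV

5.9238


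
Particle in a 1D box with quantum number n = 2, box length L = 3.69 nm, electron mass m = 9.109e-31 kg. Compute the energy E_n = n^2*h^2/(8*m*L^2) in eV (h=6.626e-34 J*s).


E = n^2 * h^2 / (8 * m * L^2)
= 2^2 * (6.626e-34)^2 / (8 * 9.109e-31 * (3.69e-9)^2)
= 4 * 4.3904e-67 / (8 * 9.109e-31 * 1.3616e-17)
= 1.7699e-20 J
= 0.1105 eV

0.1105


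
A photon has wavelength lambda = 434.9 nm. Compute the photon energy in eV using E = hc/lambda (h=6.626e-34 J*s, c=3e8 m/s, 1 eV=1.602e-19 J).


E = hc / lambda
= (6.626e-34)(3e8) / (434.9e-9)
= 1.9878e-25 / 4.3490e-07
= 4.5707e-19 J
Converting to eV: 4.5707e-19 / 1.602e-19
= 2.8531 eV

2.8531


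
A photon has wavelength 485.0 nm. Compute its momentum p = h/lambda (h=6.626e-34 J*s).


p = h / lambda
= 6.626e-34 / (485.0e-9)
= 6.626e-34 / 4.8500e-07
= 1.3662e-27 kg*m/s

1.3662e-27


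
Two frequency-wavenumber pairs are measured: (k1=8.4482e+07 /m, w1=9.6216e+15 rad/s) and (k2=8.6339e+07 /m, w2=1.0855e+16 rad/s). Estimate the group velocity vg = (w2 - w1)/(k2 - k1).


vg = (w2 - w1) / (k2 - k1)
= (1.0855e+16 - 9.6216e+15) / (8.6339e+07 - 8.4482e+07)
= 1.2334e+15 / 1.8570e+06
= 6.6419e+08 m/s

6.6419e+08


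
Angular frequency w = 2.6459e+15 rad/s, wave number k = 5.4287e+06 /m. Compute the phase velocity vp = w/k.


vp = w / k
= 2.6459e+15 / 5.4287e+06
= 4.8739e+08 m/s

4.8739e+08


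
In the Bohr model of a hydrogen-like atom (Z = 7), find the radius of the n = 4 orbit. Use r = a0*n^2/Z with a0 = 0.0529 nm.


r = a0 * n^2 / Z
= 0.0529 * 4^2 / 7
= 0.0529 * 16 / 7
= 0.1209 nm

0.1209


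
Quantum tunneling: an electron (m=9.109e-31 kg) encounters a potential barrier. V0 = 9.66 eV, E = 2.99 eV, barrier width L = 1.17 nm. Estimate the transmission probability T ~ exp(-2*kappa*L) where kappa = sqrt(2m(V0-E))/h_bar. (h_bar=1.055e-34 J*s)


V0 - E = 6.67 eV = 1.0685e-18 J
kappa = sqrt(2 * m * (V0-E)) / h_bar
= sqrt(2 * 9.109e-31 * 1.0685e-18) / 1.055e-34
= 1.3225e+10 /m
2*kappa*L = 2 * 1.3225e+10 * 1.17e-9
= 30.9462
T = exp(-30.9462) = 3.632602e-14

3.632602e-14


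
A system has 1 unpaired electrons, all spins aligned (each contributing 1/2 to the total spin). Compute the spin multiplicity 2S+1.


Total spin S = N * (1/2) = 1 * 0.5 = 0.5
Spin multiplicity = 2S + 1
= 2 * 0.5 + 1
= 2

2


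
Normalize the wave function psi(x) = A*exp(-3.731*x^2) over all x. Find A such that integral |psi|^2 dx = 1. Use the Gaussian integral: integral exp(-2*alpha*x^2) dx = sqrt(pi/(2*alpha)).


integral |psi|^2 dx = A^2 * sqrt(pi/(2*alpha)) = 1
A^2 = sqrt(2*alpha/pi)
= sqrt(2 * 3.731 / pi)
= 1.541178
A = sqrt(1.541178)
= 1.2414

1.2414


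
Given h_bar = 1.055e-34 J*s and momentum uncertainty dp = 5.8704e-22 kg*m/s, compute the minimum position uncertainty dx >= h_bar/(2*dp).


dx = h_bar / (2 * dp)
= 1.055e-34 / (2 * 5.8704e-22)
= 1.055e-34 / 1.1741e-21
= 8.9858e-14 m

8.9858e-14


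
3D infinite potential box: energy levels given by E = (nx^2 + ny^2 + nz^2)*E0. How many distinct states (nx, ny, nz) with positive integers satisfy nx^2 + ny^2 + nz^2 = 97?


Enumerate all (nx, ny, nz) with nx^2 + ny^2 + nz^2 = 97:
(5,6,6)
(6,5,6)
(6,6,5)
Total degeneracy = 3

3


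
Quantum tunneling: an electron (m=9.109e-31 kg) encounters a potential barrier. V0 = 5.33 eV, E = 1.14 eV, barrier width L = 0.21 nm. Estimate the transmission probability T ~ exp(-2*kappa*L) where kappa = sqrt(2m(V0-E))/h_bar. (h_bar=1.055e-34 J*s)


V0 - E = 4.19 eV = 6.7124e-19 J
kappa = sqrt(2 * m * (V0-E)) / h_bar
= sqrt(2 * 9.109e-31 * 6.7124e-19) / 1.055e-34
= 1.0482e+10 /m
2*kappa*L = 2 * 1.0482e+10 * 0.21e-9
= 4.4024
T = exp(-4.4024) = 1.224841e-02

1.224841e-02


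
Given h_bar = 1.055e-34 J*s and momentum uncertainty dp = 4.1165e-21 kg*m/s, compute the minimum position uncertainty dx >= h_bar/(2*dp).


dx = h_bar / (2 * dp)
= 1.055e-34 / (2 * 4.1165e-21)
= 1.055e-34 / 8.2330e-21
= 1.2814e-14 m

1.2814e-14


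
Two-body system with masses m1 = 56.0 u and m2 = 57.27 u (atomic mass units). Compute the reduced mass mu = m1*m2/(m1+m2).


mu = m1 * m2 / (m1 + m2)
= 56.0 * 57.27 / (56.0 + 57.27)
= 3207.12 / 113.27
= 28.3139 u

28.3139


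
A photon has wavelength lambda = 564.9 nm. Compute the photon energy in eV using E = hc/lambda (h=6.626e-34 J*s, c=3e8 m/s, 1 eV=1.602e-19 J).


E = hc / lambda
= (6.626e-34)(3e8) / (564.9e-9)
= 1.9878e-25 / 5.6490e-07
= 3.5189e-19 J
Converting to eV: 3.5189e-19 / 1.602e-19
= 2.1965 eV

2.1965


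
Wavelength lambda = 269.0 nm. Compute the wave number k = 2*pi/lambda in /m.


k = 2 * pi / lambda
= 6.2832 / (269.0e-9)
= 6.2832 / 2.6900e-07
= 2.3358e+07 /m

2.3358e+07


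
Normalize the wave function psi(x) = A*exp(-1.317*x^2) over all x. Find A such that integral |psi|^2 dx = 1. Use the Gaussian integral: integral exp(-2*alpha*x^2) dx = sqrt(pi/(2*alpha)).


integral |psi|^2 dx = A^2 * sqrt(pi/(2*alpha)) = 1
A^2 = sqrt(2*alpha/pi)
= sqrt(2 * 1.317 / pi)
= 0.915657
A = sqrt(0.915657)
= 0.9569

0.9569


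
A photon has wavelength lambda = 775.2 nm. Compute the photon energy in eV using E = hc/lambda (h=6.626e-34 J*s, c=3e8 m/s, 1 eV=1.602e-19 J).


E = hc / lambda
= (6.626e-34)(3e8) / (775.2e-9)
= 1.9878e-25 / 7.7520e-07
= 2.5642e-19 J
Converting to eV: 2.5642e-19 / 1.602e-19
= 1.6007 eV

1.6007


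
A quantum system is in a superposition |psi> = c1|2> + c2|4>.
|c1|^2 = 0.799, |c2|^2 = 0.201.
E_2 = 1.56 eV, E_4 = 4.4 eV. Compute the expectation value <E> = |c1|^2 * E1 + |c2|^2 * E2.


<E> = |c1|^2 * E1 + |c2|^2 * E2
= 0.799 * 1.56 + 0.201 * 4.4
= 1.2464 + 0.8844
= 2.1308 eV

2.1308


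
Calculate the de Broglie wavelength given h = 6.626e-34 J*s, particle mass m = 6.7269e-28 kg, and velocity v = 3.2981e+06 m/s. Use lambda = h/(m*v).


lambda = h / (m * v)
= 6.626e-34 / (6.7269e-28 * 3.2981e+06)
= 6.626e-34 / 2.2186e-21
= 2.9866e-13 m

2.9866e-13


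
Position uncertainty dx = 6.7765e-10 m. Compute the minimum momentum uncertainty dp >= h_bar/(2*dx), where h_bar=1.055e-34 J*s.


dp = h_bar / (2 * dx)
= 1.055e-34 / (2 * 6.7765e-10)
= 1.055e-34 / 1.3553e-09
= 7.7843e-26 kg*m/s

7.7843e-26


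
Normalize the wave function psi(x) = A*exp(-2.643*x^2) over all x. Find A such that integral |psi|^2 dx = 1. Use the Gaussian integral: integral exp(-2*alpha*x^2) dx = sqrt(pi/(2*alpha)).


integral |psi|^2 dx = A^2 * sqrt(pi/(2*alpha)) = 1
A^2 = sqrt(2*alpha/pi)
= sqrt(2 * 2.643 / pi)
= 1.297145
A = sqrt(1.297145)
= 1.1389

1.1389


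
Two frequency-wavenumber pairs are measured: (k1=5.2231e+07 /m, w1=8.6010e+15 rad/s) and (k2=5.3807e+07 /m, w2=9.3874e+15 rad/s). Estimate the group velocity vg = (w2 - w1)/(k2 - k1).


vg = (w2 - w1) / (k2 - k1)
= (9.3874e+15 - 8.6010e+15) / (5.3807e+07 - 5.2231e+07)
= 7.8640e+14 / 1.5760e+06
= 4.9898e+08 m/s

4.9898e+08


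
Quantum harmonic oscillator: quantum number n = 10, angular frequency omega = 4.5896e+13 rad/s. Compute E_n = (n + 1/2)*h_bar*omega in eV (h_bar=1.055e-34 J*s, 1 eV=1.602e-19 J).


E = (n + 1/2) * h_bar * omega
= (10 + 0.5) * 1.055e-34 * 4.5896e+13
= 10.5 * 4.8420e-21
= 5.0841e-20 J
= 0.3174 eV

0.3174


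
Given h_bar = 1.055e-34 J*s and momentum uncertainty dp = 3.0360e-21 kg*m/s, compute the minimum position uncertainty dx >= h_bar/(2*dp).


dx = h_bar / (2 * dp)
= 1.055e-34 / (2 * 3.0360e-21)
= 1.055e-34 / 6.0720e-21
= 1.7375e-14 m

1.7375e-14


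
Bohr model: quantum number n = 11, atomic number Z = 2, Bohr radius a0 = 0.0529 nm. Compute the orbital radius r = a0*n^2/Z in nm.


r = a0 * n^2 / Z
= 0.0529 * 11^2 / 2
= 0.0529 * 121 / 2
= 3.2005 nm

3.2005


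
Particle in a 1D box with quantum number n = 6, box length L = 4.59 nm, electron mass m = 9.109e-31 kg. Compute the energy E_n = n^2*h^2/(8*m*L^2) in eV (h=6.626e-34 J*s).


E = n^2 * h^2 / (8 * m * L^2)
= 6^2 * (6.626e-34)^2 / (8 * 9.109e-31 * (4.59e-9)^2)
= 36 * 4.3904e-67 / (8 * 9.109e-31 * 2.1068e-17)
= 1.0295e-19 J
= 0.6426 eV

0.6426


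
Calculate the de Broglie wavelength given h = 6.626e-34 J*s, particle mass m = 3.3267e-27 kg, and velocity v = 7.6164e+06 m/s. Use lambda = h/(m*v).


lambda = h / (m * v)
= 6.626e-34 / (3.3267e-27 * 7.6164e+06)
= 6.626e-34 / 2.5337e-20
= 2.6151e-14 m

2.6151e-14


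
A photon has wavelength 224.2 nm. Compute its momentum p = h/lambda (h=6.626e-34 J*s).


p = h / lambda
= 6.626e-34 / (224.2e-9)
= 6.626e-34 / 2.2420e-07
= 2.9554e-27 kg*m/s

2.9554e-27


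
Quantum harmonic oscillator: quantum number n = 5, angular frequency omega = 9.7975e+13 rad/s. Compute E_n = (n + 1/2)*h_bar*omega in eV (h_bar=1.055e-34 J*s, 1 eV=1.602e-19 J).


E = (n + 1/2) * h_bar * omega
= (5 + 0.5) * 1.055e-34 * 9.7975e+13
= 5.5 * 1.0336e-20
= 5.6850e-20 J
= 0.3549 eV

0.3549


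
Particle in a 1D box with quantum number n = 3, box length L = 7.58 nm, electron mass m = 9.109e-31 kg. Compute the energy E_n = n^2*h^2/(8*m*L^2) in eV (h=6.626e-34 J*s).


E = n^2 * h^2 / (8 * m * L^2)
= 3^2 * (6.626e-34)^2 / (8 * 9.109e-31 * (7.58e-9)^2)
= 9 * 4.3904e-67 / (8 * 9.109e-31 * 5.7456e-17)
= 9.4373e-21 J
= 0.0589 eV

0.0589


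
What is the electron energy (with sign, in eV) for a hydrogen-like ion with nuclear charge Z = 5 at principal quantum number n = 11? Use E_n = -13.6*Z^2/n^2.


E_n = -13.6 * Z^2 / n^2
= -13.6 * 5^2 / 11^2
= -13.6 * 25 / 121
= -2.8099 eV

-2.8099


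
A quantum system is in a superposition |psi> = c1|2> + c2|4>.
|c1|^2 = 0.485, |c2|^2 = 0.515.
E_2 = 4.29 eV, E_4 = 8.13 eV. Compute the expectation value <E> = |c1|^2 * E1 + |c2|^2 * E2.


<E> = |c1|^2 * E1 + |c2|^2 * E2
= 0.485 * 4.29 + 0.515 * 8.13
= 2.0806 + 4.187
= 6.2676 eV

6.2676


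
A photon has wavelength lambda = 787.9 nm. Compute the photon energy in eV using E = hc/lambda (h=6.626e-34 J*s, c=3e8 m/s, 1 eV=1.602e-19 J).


E = hc / lambda
= (6.626e-34)(3e8) / (787.9e-9)
= 1.9878e-25 / 7.8790e-07
= 2.5229e-19 J
Converting to eV: 2.5229e-19 / 1.602e-19
= 1.5748 eV

1.5748


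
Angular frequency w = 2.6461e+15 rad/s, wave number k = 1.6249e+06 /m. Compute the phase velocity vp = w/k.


vp = w / k
= 2.6461e+15 / 1.6249e+06
= 1.6285e+09 m/s

1.6285e+09


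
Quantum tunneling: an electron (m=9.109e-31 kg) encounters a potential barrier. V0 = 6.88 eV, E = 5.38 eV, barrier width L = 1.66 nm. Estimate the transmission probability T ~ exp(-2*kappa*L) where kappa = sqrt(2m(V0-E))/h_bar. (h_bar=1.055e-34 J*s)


V0 - E = 1.5 eV = 2.4030e-19 J
kappa = sqrt(2 * m * (V0-E)) / h_bar
= sqrt(2 * 9.109e-31 * 2.4030e-19) / 1.055e-34
= 6.2715e+09 /m
2*kappa*L = 2 * 6.2715e+09 * 1.66e-9
= 20.8215
T = exp(-20.8215) = 9.063999e-10

9.063999e-10


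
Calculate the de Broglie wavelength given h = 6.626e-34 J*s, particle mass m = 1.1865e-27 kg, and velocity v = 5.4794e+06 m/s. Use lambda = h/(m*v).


lambda = h / (m * v)
= 6.626e-34 / (1.1865e-27 * 5.4794e+06)
= 6.626e-34 / 6.5013e-21
= 1.0192e-13 m

1.0192e-13


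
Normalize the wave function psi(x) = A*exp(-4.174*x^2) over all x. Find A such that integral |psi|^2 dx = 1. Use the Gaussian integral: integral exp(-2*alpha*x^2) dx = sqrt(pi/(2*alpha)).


integral |psi|^2 dx = A^2 * sqrt(pi/(2*alpha)) = 1
A^2 = sqrt(2*alpha/pi)
= sqrt(2 * 4.174 / pi)
= 1.630108
A = sqrt(1.630108)
= 1.2768

1.2768


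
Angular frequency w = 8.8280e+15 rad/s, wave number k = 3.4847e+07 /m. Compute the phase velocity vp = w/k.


vp = w / k
= 8.8280e+15 / 3.4847e+07
= 2.5334e+08 m/s

2.5334e+08


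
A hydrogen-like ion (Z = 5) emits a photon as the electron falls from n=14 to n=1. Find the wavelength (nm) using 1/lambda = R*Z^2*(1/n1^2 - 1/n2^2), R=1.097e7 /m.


1/lambda = R * Z^2 * (1/n1^2 - 1/n2^2)
= 1.097e7 * 5^2 * (1/1^2 - 1/14^2)
= 1.097e7 * 25 * (1.0 - 0.005102)
= 2.7285e+08 /m
lambda = 1 / 2.7285e+08
= 3.665 nm

3.665


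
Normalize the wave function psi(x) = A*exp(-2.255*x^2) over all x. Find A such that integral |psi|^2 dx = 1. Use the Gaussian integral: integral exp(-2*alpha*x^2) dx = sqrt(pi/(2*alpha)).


integral |psi|^2 dx = A^2 * sqrt(pi/(2*alpha)) = 1
A^2 = sqrt(2*alpha/pi)
= sqrt(2 * 2.255 / pi)
= 1.198156
A = sqrt(1.198156)
= 1.0946

1.0946


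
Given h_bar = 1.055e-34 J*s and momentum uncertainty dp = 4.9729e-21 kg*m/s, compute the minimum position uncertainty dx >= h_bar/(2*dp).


dx = h_bar / (2 * dp)
= 1.055e-34 / (2 * 4.9729e-21)
= 1.055e-34 / 9.9458e-21
= 1.0607e-14 m

1.0607e-14


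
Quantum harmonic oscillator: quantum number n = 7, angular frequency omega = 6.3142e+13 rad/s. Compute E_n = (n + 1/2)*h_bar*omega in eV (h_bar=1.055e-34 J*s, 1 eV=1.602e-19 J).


E = (n + 1/2) * h_bar * omega
= (7 + 0.5) * 1.055e-34 * 6.3142e+13
= 7.5 * 6.6615e-21
= 4.9961e-20 J
= 0.3119 eV

0.3119


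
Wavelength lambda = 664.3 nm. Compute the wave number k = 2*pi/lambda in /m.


k = 2 * pi / lambda
= 6.2832 / (664.3e-9)
= 6.2832 / 6.6430e-07
= 9.4584e+06 /m

9.4584e+06


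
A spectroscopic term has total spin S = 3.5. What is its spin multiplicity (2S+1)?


Spin multiplicity = 2S + 1
= 2 * 3.5 + 1
= 7.0 + 1
= 8

8


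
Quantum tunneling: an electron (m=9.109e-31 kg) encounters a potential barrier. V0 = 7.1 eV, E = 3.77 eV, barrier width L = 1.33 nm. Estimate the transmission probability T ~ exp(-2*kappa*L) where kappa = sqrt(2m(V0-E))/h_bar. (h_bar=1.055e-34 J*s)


V0 - E = 3.33 eV = 5.3347e-19 J
kappa = sqrt(2 * m * (V0-E)) / h_bar
= sqrt(2 * 9.109e-31 * 5.3347e-19) / 1.055e-34
= 9.3444e+09 /m
2*kappa*L = 2 * 9.3444e+09 * 1.33e-9
= 24.8561
T = exp(-24.8561) = 1.603744e-11

1.603744e-11


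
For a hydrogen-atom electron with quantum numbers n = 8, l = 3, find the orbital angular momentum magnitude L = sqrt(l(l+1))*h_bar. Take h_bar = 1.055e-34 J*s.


L = sqrt(l*(l+1)) * h_bar
= sqrt(3 * 4) * 1.055e-34
= sqrt(12) * 1.055e-34
= 3.4641 * 1.055e-34
= 3.6546e-34 J*s

3.6546e-34


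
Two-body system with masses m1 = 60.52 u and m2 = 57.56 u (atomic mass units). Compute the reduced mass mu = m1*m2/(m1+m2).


mu = m1 * m2 / (m1 + m2)
= 60.52 * 57.56 / (60.52 + 57.56)
= 3483.5312 / 118.08
= 29.5014 u

29.5014


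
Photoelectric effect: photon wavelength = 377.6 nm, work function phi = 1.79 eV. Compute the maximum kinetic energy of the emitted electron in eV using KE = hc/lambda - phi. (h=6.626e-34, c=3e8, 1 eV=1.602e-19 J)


E_photon = hc / lambda
= (6.626e-34)(3e8) / (377.6e-9)
= 5.2643e-19 J
= 3.2861 eV
KE = E_photon - phi
= 3.2861 - 1.79
= 1.4961 eV

1.4961


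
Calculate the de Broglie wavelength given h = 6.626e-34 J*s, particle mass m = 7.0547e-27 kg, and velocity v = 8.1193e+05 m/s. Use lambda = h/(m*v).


lambda = h / (m * v)
= 6.626e-34 / (7.0547e-27 * 8.1193e+05)
= 6.626e-34 / 5.7279e-21
= 1.1568e-13 m

1.1568e-13


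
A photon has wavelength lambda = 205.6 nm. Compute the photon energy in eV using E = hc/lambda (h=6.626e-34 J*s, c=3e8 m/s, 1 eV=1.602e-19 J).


E = hc / lambda
= (6.626e-34)(3e8) / (205.6e-9)
= 1.9878e-25 / 2.0560e-07
= 9.6683e-19 J
Converting to eV: 9.6683e-19 / 1.602e-19
= 6.0351 eV

6.0351


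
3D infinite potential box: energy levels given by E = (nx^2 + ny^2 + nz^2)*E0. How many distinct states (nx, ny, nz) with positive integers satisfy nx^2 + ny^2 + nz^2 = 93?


Enumerate all (nx, ny, nz) with nx^2 + ny^2 + nz^2 = 93:
(2,5,8)
(2,8,5)
(5,2,8)
(5,8,2)
(8,2,5)
(8,5,2)
Total degeneracy = 6

6


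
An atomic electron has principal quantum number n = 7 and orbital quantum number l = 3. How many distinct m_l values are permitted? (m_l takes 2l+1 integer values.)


m_l ranges from -l to +l in integer steps
So m_l goes from -3 to +3
Count = 2l + 1 = 2*3 + 1
= 7

7


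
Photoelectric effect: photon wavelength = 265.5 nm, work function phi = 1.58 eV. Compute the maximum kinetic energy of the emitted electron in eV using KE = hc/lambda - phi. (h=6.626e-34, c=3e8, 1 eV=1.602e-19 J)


E_photon = hc / lambda
= (6.626e-34)(3e8) / (265.5e-9)
= 7.4870e-19 J
= 4.6735 eV
KE = E_photon - phi
= 4.6735 - 1.58
= 3.0935 eV

3.0935


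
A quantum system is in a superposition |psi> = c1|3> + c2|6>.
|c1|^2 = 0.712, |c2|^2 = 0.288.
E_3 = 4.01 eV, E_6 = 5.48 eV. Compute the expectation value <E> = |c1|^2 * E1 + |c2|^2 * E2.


<E> = |c1|^2 * E1 + |c2|^2 * E2
= 0.712 * 4.01 + 0.288 * 5.48
= 2.8551 + 1.5782
= 4.4334 eV

4.4334


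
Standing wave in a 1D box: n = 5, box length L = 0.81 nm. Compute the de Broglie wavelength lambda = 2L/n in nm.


lambda = 2L / n
= 2 * 0.81 / 5
= 1.62 / 5
= 0.324 nm

0.324
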